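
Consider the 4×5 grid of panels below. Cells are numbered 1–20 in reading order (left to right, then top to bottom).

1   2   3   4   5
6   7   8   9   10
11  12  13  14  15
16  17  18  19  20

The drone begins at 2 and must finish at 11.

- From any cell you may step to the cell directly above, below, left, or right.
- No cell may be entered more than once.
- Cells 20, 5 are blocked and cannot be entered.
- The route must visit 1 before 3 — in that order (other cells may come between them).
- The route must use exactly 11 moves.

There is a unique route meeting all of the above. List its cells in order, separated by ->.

The waypoints must appear in the order 1, 3, with no cell reused.
Route from 2: left 1 to 1, down 1 to 6, right 2 to 8, up 1 to 3, right 1 to 4, down 2 to 14, left 3 to 11 — 11 moves in all.
Check: order respected (1 at step 1, 3 at step 5); 11 moves as required.

2 -> 1 -> 6 -> 7 -> 8 -> 3 -> 4 -> 9 -> 14 -> 13 -> 12 -> 11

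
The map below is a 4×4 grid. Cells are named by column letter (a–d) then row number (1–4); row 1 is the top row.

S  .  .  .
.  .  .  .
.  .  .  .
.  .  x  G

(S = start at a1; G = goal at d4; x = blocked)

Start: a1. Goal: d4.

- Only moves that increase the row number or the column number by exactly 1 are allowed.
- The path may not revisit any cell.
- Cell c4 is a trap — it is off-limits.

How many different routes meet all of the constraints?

10

A right/down-only route from a1 to d4 makes exactly 3 down-moves and 3 right-moves in some order.
With no other constraints that would be C(6,3) = 20 routes.
Subtract routes through each blocked cell (inclusion–exclusion for overlaps): − through c4: 10 → 10.
That gives 10 routes.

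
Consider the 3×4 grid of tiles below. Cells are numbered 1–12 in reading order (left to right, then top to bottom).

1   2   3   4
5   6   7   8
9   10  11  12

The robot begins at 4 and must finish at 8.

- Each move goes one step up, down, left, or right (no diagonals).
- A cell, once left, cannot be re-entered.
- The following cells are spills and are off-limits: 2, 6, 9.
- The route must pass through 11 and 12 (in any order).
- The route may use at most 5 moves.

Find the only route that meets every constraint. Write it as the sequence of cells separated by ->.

4 -> 3 -> 7 -> 11 -> 12 -> 8

The 5-move cap with required stops at 11, 12 leaves no slack for detours.
Route from 4: left 1 to 3, down 2 to 11, right 1 to 12, up 1 to 8 — 5 moves in all.
Check: all required cells visited; 5 ≤ 5 moves.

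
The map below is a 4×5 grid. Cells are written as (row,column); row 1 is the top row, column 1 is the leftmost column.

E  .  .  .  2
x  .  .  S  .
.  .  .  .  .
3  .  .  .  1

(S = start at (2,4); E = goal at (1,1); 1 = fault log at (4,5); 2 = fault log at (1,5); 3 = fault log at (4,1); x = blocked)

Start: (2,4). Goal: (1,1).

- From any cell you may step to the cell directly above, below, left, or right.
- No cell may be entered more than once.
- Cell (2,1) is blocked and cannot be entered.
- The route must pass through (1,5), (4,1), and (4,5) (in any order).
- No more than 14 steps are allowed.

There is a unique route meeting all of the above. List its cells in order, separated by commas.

The budget equals the shortest possible length, so every move has to be on a shortest route through the required cells.
Route from (2,4): up to (1,4), right to (1,5), 3× down (reaching (4,5)), 4× left (reaching (4,1)), up to (3,1), right to (3,2), 2× up (reaching (1,2)), left to (1,1) — 14 moves in all.
Check: all required cells visited; 14 ≤ 14 moves.

(2,4), (1,4), (1,5), (2,5), (3,5), (4,5), (4,4), (4,3), (4,2), (4,1), (3,1), (3,2), (2,2), (1,2), (1,1)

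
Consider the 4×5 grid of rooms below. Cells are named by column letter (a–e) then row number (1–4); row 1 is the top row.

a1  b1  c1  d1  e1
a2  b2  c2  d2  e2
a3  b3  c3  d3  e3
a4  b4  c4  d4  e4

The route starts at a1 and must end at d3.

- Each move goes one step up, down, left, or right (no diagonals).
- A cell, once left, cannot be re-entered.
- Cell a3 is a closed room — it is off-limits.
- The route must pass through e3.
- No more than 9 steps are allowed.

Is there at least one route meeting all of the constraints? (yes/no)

yes

One route that works: a1 → a2 → b2 → c2 → d2 → e2 → e3 → d3.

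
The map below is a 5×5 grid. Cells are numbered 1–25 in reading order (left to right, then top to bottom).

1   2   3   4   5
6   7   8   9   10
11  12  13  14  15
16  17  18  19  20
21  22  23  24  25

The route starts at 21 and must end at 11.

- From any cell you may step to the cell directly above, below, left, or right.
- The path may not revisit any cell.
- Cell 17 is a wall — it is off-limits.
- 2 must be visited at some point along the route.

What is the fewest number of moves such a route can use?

Any route passes through 2 somewhere between 21 and 11. Summing Manhattan distances along the two legs (21 → 2 → 11) gives a lower bound of 5 + 3 = 8 moves.
The shortest route satisfying every rule uses 10 moves: 21 → 22 → 23 → 18 → 13 → 8 → 3 → 2 → 7 → 12 → 11.
The no-revisit rule (legs can't share cells) pushes the minimum above the 8-move bound; an exhaustive check rules out every length from 8 to 9, leaving 10 as the minimum.

10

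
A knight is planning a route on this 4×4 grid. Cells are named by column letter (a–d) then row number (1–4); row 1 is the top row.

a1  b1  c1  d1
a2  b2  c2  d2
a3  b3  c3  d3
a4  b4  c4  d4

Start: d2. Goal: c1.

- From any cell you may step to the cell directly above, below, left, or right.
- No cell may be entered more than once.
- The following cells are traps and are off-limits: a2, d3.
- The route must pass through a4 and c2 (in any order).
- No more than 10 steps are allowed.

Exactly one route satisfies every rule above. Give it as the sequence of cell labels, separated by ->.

d2 -> c2 -> c3 -> c4 -> b4 -> a4 -> a3 -> b3 -> b2 -> b1 -> c1

The budget equals the shortest possible length, so every move has to be on a shortest route through the required cells.
Route from d2: left to c2, 2× down (reaching c4), 2× left (reaching a4), up to a3, right to b3, 2× up (reaching b1), right to c1 — 10 moves in all.
Check: all required cells visited; 10 ≤ 10 moves.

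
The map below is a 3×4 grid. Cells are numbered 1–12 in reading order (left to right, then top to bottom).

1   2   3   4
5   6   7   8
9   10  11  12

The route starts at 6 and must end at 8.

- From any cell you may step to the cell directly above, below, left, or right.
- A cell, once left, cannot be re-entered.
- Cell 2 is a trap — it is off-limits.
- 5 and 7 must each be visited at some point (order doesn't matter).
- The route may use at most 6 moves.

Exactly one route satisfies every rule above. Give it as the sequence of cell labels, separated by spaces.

6 5 9 10 11 7 8

Any route must reach 5 and 7 and still end at 8 within 6 moves, so the order of the required stops is forced.
Route from 6: left to 5, down to 9, 2× right (reaching 11), up to 7, right to 8 — 6 moves in all.
Check: all required cells visited; 6 ≤ 6 moves.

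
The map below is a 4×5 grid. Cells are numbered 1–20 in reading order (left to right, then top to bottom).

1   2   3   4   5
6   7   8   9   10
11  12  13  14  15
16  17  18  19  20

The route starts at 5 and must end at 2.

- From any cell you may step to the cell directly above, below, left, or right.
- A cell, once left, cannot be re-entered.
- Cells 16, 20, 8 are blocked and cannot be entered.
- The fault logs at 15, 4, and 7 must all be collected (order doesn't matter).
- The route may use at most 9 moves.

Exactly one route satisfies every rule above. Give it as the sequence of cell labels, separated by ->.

5 -> 4 -> 9 -> 10 -> 15 -> 14 -> 13 -> 12 -> 7 -> 2

Any route must reach 15, 4, and 7 and still end at 2 within 9 moves, so the order of the required stops is forced.
Route from 5: left to 4, down to 9, right to 10, down to 15, 3× left (reaching 12), 2× up (reaching 2) — 9 moves in all.
Check: all required cells visited; 9 ≤ 9 moves.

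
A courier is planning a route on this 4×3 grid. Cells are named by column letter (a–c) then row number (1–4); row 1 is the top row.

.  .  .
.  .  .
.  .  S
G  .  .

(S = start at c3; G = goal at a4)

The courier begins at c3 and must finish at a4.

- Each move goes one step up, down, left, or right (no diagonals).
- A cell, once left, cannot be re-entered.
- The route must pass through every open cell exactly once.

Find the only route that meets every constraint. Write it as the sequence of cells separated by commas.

Need to visit all 12 open cells exactly once, starting at c3 and ending at a4.
Cell c1 has only two open neighbours (c2 and b1), so the path must pass straight through it: one of those is the cell it's entered from and the other is where it exits.
Route from c3: down to c4, left to b4, 2× up (reaching b2), right to c2, up to c1, 2× left (reaching a1), 3× down (reaching a4) — 11 moves in all.
Check: all 12 open cells covered.

c3, c4, b4, b3, b2, c2, c1, b1, a1, a2, a3, a4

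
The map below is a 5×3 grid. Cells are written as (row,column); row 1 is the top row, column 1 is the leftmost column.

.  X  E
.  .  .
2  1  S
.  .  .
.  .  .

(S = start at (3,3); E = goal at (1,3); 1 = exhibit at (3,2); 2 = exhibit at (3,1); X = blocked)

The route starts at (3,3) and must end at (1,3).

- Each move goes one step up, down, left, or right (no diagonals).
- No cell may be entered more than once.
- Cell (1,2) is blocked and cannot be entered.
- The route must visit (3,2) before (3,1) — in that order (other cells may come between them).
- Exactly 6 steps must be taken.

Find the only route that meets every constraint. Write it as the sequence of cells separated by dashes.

The waypoints must appear in the order (3,2), (3,1), with no cell reused.
Route from (3,3): 2× left (reaching (3,1)), up to (2,1), 2× right (reaching (2,3)), up to (1,3) — 6 moves in all.
Check: order respected (1 at step 1, 2 at step 2); 6 moves as required.

(3,3) - (3,2) - (3,1) - (2,1) - (2,2) - (2,3) - (1,3)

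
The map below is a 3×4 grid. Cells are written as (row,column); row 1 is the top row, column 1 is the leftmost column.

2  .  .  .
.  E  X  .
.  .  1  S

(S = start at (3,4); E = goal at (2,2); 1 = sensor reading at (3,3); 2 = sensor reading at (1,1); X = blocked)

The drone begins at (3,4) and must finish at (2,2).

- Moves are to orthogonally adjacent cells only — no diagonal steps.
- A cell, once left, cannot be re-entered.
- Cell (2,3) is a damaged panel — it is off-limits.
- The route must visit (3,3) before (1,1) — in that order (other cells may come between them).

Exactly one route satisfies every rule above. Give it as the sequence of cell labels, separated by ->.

(3,4) -> (3,3) -> (3,2) -> (3,1) -> (2,1) -> (1,1) -> (1,2) -> (2,2)

The waypoints must appear in the order (3,3), (1,1), with no cell reused.
Route from (3,4): 3× left (reaching (3,1)), 2× up (reaching (1,1)), right to (1,2), down to (2,2) — 7 moves in all.
Check: order respected (1 at step 1, 2 at step 5).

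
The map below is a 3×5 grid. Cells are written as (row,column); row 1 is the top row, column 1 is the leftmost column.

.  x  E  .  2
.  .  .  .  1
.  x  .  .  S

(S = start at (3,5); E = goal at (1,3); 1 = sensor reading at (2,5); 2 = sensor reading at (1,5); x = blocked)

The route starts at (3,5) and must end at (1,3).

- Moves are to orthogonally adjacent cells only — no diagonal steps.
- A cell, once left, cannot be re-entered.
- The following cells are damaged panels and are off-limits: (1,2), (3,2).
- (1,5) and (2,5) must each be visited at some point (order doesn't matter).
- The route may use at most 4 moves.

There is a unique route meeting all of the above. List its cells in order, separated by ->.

(3,5) -> (2,5) -> (1,5) -> (1,4) -> (1,3)

The 4-move cap with required stops at (1,5), (2,5) leaves no slack for detours.
Route from (3,5): up 2 to (1,5), left 2 to (1,3) — 4 moves in all.
Check: all required cells visited; 4 ≤ 4 moves.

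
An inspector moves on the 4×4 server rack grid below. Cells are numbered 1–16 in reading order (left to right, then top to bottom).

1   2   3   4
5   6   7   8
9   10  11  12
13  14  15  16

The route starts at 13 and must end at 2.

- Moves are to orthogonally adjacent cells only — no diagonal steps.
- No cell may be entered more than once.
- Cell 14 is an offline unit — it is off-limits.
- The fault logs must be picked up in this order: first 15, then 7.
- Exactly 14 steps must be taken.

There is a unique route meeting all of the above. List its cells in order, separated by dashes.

13 - 9 - 10 - 11 - 15 - 16 - 12 - 8 - 4 - 3 - 7 - 6 - 5 - 1 - 2

The waypoints must appear in the order 15, 7, with no cell reused.
Route from 13: up 1 to 9, right 2 to 11, down 1 to 15, right 1 to 16, up 3 to 4, left 1 to 3, down 1 to 7, left 2 to 5, up 1 to 1, right 1 to 2 — 14 moves in all.
Check: order respected (15 at step 4, 7 at step 10); 14 moves as required.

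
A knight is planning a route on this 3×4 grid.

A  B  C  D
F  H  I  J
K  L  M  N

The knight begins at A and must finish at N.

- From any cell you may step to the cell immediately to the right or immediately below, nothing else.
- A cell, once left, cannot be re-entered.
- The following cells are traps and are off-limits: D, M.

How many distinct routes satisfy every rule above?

3

A right/down-only route from A to N makes exactly 2 down-moves and 3 right-moves in some order.
With no other constraints that would be C(5,2) = 10 routes.
Subtract routes through each blocked cell (inclusion–exclusion for overlaps): − through D: 1 − through M: 6 → 3.
That gives 3 routes.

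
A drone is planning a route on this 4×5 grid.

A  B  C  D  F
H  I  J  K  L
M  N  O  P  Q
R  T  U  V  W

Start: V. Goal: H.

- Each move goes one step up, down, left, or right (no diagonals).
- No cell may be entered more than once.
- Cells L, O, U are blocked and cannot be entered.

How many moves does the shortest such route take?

The Manhattan distance from V to H is |4−2| + |4−1| = 5, so at least 5 moves are needed.
A route of 5 moves achieves this: V → P → K → J → I → H.
Since 5 matches the lower bound, it is optimal.

5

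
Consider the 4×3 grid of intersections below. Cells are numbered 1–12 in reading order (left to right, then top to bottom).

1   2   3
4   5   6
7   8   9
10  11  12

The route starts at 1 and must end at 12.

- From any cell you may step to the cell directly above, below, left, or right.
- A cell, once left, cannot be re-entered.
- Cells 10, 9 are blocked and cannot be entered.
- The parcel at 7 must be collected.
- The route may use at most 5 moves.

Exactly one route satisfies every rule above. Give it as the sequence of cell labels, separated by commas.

The 5-move cap with required stops at 7 leaves no slack for detours.
Route from 1: 2× down (reaching 7), right to 8, down to 11, right to 12 — 5 moves in all.
Check: all required cells visited; 5 ≤ 5 moves.

1, 4, 7, 8, 11, 12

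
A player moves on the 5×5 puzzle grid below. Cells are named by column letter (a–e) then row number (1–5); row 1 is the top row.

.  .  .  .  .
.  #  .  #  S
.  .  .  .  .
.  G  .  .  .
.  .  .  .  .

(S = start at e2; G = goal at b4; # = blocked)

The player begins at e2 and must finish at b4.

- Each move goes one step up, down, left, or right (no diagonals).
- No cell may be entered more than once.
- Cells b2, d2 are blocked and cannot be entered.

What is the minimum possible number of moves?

The Manhattan distance from e2 to b4 is |2−4| + |5−2| = 5, so at least 5 moves are needed.
A route of 5 moves achieves this: e2 → e3 → e4 → d4 → c4 → b4.
Since 5 matches the lower bound, it is optimal.

5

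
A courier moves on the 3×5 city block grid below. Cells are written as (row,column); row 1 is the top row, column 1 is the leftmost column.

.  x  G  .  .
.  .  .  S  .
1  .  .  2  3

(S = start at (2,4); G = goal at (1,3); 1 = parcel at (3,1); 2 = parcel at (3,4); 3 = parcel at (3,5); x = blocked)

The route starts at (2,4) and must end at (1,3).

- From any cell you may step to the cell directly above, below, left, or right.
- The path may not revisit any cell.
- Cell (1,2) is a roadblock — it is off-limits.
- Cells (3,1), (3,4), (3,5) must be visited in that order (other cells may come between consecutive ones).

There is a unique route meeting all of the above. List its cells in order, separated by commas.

(2,4), (2,3), (2,2), (2,1), (3,1), (3,2), (3,3), (3,4), (3,5), (2,5), (1,5), (1,4), (1,3)

The waypoints must appear in the order (3,1), (3,4), (3,5), with no cell reused.
Route from (2,4): left 3 to (2,1), down 1 to (3,1), right 4 to (3,5), up 2 to (1,5), left 2 to (1,3) — 12 moves in all.
Check: order respected (1 at step 4, 2 at step 7, 3 at step 8).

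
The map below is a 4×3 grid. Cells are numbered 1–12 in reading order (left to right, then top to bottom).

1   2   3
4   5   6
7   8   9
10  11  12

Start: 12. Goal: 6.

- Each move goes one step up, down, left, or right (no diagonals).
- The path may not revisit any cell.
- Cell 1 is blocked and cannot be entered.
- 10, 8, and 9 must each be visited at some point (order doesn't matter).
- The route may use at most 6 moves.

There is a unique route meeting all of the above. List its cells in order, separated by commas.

The 6-move cap with required stops at 10, 8, 9 leaves no slack for detours.
Route from 12: 2× left (reaching 10), up to 7, 2× right (reaching 9), up to 6 — 6 moves in all.
Check: all required cells visited; 6 ≤ 6 moves.

12, 11, 10, 7, 8, 9, 6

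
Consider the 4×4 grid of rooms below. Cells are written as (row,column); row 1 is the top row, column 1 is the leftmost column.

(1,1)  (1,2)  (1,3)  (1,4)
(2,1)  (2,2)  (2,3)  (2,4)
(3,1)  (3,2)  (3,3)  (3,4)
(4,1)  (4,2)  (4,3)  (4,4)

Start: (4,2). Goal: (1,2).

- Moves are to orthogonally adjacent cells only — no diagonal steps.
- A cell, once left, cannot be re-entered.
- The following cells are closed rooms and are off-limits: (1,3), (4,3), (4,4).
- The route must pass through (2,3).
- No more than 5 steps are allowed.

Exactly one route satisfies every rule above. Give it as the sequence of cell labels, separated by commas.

The budget equals the shortest possible length, so every move has to be on a shortest route through the required cells.
Route from (4,2): up 1 to (3,2), right 1 to (3,3), up 1 to (2,3), left 1 to (2,2), up 1 to (1,2) — 5 moves in all.
Check: all required cells visited; 5 ≤ 5 moves.

(4,2), (3,2), (3,3), (2,3), (2,2), (1,2)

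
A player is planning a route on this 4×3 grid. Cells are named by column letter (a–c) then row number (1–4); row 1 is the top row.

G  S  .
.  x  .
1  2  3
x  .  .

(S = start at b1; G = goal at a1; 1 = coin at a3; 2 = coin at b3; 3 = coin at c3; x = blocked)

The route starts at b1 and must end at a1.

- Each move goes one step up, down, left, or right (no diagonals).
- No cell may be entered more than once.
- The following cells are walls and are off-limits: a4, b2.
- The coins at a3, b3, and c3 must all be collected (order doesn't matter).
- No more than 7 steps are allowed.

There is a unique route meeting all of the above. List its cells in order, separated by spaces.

b1 c1 c2 c3 b3 a3 a2 a1

The budget equals the shortest possible length, so every move has to be on a shortest route through the required cells.
Route from b1: right to c1, 2× down (reaching c3), 2× left (reaching a3), 2× up (reaching a1) — 7 moves in all.
Check: all required cells visited; 7 ≤ 7 moves.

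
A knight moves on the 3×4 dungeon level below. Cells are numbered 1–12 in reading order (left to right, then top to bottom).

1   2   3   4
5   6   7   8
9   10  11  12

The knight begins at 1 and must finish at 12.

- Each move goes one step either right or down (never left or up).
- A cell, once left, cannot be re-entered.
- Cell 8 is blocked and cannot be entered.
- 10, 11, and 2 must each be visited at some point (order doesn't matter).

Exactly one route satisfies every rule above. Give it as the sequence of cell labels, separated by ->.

Moves only go right or down, so the column and row indices never decrease.
Route from 1: right 1 to 2, down 2 to 10, right 2 to 12 — 5 moves in all.
Check: all required cells visited.

1 -> 2 -> 6 -> 10 -> 11 -> 12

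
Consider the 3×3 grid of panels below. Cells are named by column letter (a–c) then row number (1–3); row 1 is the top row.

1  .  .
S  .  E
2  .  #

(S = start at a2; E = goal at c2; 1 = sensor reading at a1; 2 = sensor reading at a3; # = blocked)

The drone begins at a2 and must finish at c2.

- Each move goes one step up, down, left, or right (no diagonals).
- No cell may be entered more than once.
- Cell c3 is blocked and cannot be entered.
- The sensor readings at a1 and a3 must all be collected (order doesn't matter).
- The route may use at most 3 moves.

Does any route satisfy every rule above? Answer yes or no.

no

Even ignoring the no-revisit rule, getting from a2 to c2, taking the cheapest ordering a2 → a1 → a3 → c2 needs at least 1 + 2 + 3 = 6 moves (Manhattan distance per leg), which exceeds the 3-move limit.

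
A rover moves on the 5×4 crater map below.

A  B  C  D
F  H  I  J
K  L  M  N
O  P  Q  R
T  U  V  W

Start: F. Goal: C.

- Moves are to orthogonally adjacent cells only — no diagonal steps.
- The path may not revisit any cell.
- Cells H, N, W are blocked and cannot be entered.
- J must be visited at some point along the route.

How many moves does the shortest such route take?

7

Any route passes through J somewhere between F and C. Summing Manhattan distances along the two legs (F → J → C) gives a lower bound of 3 + 2 = 5 moves.
That bound ignores the blocked cells. Measuring each leg by the fewest moves that actually steer around them (F→J: 5; J→C: 2) raises the lower bound to 7.
A route of 7 moves exists: F → K → L → M → I → J → D → C.
Since 7 matches that lower bound, it is optimal.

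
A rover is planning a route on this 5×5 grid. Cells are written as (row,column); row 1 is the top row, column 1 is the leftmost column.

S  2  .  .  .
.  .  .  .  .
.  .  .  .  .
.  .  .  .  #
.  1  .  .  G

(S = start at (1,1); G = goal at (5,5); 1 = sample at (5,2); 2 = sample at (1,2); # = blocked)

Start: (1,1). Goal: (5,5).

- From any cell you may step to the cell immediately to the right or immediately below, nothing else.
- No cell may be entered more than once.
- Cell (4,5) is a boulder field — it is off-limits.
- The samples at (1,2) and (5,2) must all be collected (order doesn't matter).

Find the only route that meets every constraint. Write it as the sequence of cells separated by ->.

(1,1) -> (1,2) -> (2,2) -> (3,2) -> (4,2) -> (5,2) -> (5,3) -> (5,4) -> (5,5)

Moves only go right or down, so the column and row indices never decrease.
Route from (1,1): right to (1,2), 4× down (reaching (5,2)), 3× right (reaching (5,5)) — 8 moves in all.
Check: all required cells visited.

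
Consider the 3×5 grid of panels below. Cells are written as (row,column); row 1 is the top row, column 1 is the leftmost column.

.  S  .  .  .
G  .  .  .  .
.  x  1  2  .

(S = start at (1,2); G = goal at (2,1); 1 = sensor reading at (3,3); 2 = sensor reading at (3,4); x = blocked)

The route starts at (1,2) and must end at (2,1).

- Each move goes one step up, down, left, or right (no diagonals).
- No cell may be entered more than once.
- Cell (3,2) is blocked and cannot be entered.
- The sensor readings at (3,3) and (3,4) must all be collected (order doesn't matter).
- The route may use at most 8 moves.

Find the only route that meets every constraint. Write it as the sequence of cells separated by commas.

The 8-move cap with required stops at (3,3), (3,4) leaves no slack for detours.
Route from (1,2): right 2 to (1,4), down 2 to (3,4), left 1 to (3,3), up 1 to (2,3), left 2 to (2,1) — 8 moves in all.
Check: all required cells visited; 8 ≤ 8 moves.

(1,2), (1,3), (1,4), (2,4), (3,4), (3,3), (2,3), (2,2), (2,1)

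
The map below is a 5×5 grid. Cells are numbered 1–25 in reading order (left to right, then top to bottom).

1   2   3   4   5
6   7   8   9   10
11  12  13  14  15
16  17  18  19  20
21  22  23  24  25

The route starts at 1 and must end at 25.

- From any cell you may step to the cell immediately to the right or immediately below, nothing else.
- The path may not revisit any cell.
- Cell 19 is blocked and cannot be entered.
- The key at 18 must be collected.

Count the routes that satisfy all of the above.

A right/down-only route from 1 to 25 makes exactly 4 down-moves and 4 right-moves in some order.
With no other constraints that would be C(8,4) = 70 routes.
Split at 18 and multiply the segment counts (each segment already excludes blocked cells): 1→18: 10; 18→25: 1; product = 10.
That gives 10 routes.

10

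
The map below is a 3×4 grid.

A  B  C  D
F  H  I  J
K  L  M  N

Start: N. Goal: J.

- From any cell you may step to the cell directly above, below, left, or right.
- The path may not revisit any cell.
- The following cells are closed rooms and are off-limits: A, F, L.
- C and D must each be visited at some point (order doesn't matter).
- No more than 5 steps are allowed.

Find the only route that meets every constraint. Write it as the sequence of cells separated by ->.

The budget equals the shortest possible length, so every move has to be on a shortest route through the required cells.
Route from N: left 1 to M, up 2 to C, right 1 to D, down 1 to J — 5 moves in all.
Check: all required cells visited; 5 ≤ 5 moves.

N -> M -> I -> C -> D -> J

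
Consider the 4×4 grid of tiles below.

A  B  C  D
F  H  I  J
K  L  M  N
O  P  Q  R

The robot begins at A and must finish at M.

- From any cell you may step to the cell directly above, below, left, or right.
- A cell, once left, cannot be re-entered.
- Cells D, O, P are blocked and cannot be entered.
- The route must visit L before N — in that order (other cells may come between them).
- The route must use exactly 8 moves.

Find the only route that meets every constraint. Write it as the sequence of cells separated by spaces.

The waypoints must appear in the order L, N, with no cell reused.
Route from A: down 2 to K, right 1 to L, up 1 to H, right 2 to J, down 1 to N, left 1 to M — 8 moves in all.
Check: order respected (L at step 3, N at step 7); 8 moves as required.

A F K L H I J N M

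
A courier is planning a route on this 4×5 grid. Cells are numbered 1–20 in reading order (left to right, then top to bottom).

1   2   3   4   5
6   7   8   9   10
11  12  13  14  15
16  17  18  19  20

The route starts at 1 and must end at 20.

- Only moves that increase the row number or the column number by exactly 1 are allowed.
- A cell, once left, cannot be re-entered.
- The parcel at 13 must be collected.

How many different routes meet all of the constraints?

A right/down-only route from 1 to 20 makes exactly 3 down-moves and 4 right-moves in some order.
With no other constraints that would be C(7,3) = 35 routes.
Split at 13 and multiply the segment counts: 1→13: 6; 13→20: 3; product = 18.
That gives 18 routes.

18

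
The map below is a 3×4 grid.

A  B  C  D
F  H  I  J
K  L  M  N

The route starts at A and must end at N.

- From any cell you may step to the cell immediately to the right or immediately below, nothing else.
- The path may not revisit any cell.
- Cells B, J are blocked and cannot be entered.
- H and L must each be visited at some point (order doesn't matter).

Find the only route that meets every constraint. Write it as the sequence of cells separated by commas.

A, F, H, L, M, N

Moves only go right or down, so the column and row indices never decrease.
Route from A: down 1 to F, right 1 to H, down 1 to L, right 2 to N — 5 moves in all.
Check: all required cells visited.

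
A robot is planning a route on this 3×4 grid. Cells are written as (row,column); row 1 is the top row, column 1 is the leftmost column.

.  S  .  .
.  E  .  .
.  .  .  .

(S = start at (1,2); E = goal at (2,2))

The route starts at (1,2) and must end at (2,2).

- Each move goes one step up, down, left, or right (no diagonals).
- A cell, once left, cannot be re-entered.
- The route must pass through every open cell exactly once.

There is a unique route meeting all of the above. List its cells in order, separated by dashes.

Need to visit all 12 open cells exactly once, starting at (1,2) and ending at (2,2).
Cell (1,4) has only two open neighbours ((2,4) and (1,3)), so the path must pass straight through it: one of those is the cell it's entered from and the other is where it exits.
Route from (1,2): left to (1,1), 2× down (reaching (3,1)), 3× right (reaching (3,4)), 2× up (reaching (1,4)), left to (1,3), down to (2,3), left to (2,2) — 11 moves in all.
Check: all 12 open cells covered.

(1,2) - (1,1) - (2,1) - (3,1) - (3,2) - (3,3) - (3,4) - (2,4) - (1,4) - (1,3) - (2,3) - (2,2)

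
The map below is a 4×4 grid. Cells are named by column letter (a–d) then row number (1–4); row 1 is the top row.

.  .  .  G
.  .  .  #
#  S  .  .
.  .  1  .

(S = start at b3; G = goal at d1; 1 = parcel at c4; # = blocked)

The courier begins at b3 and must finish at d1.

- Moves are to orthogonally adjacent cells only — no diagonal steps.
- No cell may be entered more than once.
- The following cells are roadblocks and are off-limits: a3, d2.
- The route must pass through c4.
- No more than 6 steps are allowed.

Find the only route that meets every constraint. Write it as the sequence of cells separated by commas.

The 6-move cap with required stops at c4 leaves no slack for detours.
Route from b3: down 1 to b4, right 1 to c4, up 3 to c1, right 1 to d1 — 6 moves in all.
Check: all required cells visited; 6 ≤ 6 moves.

b3, b4, c4, c3, c2, c1, d1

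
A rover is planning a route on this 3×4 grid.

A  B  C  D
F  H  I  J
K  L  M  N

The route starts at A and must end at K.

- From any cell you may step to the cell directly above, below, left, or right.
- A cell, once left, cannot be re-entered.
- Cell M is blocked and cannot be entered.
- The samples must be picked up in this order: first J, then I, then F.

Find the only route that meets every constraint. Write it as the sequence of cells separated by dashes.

A - B - C - D - J - I - H - F - K

The waypoints must appear in the order J, I, F, with no cell reused.
Route from A: 3× right (reaching D), down to J, 3× left (reaching F), down to K — 8 moves in all.
Check: order respected (J at step 4, I at step 5, F at step 7).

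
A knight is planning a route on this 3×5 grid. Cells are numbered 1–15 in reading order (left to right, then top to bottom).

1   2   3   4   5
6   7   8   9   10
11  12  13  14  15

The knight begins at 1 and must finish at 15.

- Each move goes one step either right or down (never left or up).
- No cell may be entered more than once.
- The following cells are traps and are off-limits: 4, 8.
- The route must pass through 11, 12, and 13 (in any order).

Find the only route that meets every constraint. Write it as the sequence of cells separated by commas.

Moves only go right or down, so the column and row indices never decrease.
Route from 1: down 2 to 11, right 4 to 15 — 6 moves in all.
Check: all required cells visited.

1, 6, 11, 12, 13, 14, 15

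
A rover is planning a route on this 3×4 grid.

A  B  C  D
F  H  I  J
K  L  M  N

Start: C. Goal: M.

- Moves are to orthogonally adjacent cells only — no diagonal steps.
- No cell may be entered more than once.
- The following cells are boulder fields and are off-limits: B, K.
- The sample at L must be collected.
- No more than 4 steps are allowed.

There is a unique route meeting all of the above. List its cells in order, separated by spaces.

Any route must reach L and still end at M within 4 moves, so the order of the required stops is forced.
Route from C: down to I, left to H, down to L, right to M — 4 moves in all.
Check: all required cells visited; 4 ≤ 4 moves.

C I H L M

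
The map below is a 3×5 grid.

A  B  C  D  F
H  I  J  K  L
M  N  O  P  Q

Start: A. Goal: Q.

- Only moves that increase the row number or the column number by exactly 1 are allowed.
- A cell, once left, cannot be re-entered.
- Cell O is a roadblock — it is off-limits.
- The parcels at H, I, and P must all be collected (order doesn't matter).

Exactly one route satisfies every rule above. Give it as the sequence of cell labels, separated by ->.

A -> H -> I -> J -> K -> P -> Q

Moves only go right or down, so the column and row indices never decrease.
Route from A: down 1 to H, right 3 to K, down 1 to P, right 1 to Q — 6 moves in all.
Check: all required cells visited.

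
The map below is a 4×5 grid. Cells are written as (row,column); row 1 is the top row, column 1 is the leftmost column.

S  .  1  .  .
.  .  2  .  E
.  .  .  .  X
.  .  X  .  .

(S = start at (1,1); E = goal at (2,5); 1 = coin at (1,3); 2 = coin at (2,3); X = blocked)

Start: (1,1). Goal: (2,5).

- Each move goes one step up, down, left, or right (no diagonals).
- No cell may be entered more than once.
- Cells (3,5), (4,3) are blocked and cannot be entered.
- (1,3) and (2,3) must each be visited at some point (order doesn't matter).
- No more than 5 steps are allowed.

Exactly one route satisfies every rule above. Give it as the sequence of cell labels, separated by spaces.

(1,1) (1,2) (1,3) (2,3) (2,4) (2,5)

Any route must reach (1,3) and (2,3) and still end at (2,5) within 5 moves, so the order of the required stops is forced.
Route from (1,1): right 2 to (1,3), down 1 to (2,3), right 2 to (2,5) — 5 moves in all.
Check: all required cells visited; 5 ≤ 5 moves.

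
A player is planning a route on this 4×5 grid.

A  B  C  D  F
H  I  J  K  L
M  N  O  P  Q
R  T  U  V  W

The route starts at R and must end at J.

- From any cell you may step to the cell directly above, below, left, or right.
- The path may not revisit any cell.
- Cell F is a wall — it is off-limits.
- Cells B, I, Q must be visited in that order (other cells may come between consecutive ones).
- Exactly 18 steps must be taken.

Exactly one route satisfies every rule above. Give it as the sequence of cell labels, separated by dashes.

The waypoints must appear in the order B, I, Q, with no cell reused.
Route from R: up 3 to A, right 1 to B, down 3 to T, right 1 to U, up 1 to O, right 1 to P, down 1 to V, right 1 to W, up 2 to L, left 1 to K, up 1 to D, left 1 to C, down 1 to J — 18 moves in all.
Check: order respected (B at step 4, I at step 5, Q at step 13); 18 moves as required.

R - M - H - A - B - I - N - T - U - O - P - V - W - Q - L - K - D - C - J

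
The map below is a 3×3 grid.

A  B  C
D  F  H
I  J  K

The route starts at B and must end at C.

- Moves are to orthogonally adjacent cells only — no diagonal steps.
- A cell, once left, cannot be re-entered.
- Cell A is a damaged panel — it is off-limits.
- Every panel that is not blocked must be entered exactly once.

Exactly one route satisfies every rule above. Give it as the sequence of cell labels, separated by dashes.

Need to visit all 8 open cells exactly once, starting at B and ending at C.
Cell I has only two open neighbours (D and J), so the path must pass straight through it: one of those is the cell it's entered from and the other is where it exits.
Route from B: down to F, left to D, down to I, 2× right (reaching K), 2× up (reaching C) — 7 moves in all.
Check: all 8 open cells covered.

B - F - D - I - J - K - H - C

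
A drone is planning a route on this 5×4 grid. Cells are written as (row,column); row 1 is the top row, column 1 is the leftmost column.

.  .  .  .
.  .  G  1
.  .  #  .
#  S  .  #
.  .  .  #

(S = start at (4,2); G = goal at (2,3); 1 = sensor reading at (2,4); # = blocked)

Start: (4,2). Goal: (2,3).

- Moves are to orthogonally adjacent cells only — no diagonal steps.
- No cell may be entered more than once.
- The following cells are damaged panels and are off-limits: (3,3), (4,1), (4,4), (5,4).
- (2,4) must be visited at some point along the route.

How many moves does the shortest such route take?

7

Any route passes through (2,4) somewhere between (4,2) and (2,3). Summing Manhattan distances along the two legs ((4,2) → (2,4) → (2,3)) gives a lower bound of 4 + 1 = 5 moves.
The shortest route satisfying every rule uses 7 moves: (4,2) → (3,2) → (2,2) → (1,2) → (1,3) → (1,4) → (2,4) → (2,3).
The bound of 5 isn't tight here; checking systematically, no route of length 5 through 6 satisfies every constraint, so 7 is the minimum.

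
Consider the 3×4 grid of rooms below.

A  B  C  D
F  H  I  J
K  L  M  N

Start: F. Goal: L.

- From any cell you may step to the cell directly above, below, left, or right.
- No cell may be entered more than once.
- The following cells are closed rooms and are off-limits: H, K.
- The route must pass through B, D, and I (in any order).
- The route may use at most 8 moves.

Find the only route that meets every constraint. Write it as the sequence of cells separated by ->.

F -> A -> B -> C -> D -> J -> I -> M -> L

Any route must reach B, D, and I and still end at L within 8 moves, so the order of the required stops is forced.
Route from F: up to A, 3× right (reaching D), down to J, left to I, down to M, left to L — 8 moves in all.
Check: all required cells visited; 8 ≤ 8 moves.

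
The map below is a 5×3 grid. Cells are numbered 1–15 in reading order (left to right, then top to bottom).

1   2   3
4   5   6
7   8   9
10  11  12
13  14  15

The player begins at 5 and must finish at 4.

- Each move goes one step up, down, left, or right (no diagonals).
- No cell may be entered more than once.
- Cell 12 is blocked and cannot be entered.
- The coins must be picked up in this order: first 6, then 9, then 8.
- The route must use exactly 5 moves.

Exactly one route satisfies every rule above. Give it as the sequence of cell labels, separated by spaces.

The waypoints must appear in the order 6, 9, 8, with no cell reused.
Route from 5: right 1 to 6, down 1 to 9, left 2 to 7, up 1 to 4 — 5 moves in all.
Check: order respected (6 at step 1, 9 at step 2, 8 at step 3); 5 moves as required.

5 6 9 8 7 4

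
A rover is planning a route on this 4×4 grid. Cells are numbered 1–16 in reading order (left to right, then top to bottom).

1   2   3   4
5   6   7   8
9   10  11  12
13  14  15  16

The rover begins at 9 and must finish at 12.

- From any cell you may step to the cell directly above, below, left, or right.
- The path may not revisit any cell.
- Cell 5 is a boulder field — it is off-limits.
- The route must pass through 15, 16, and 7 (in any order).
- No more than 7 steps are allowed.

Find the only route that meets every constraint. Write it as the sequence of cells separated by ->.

9 -> 10 -> 6 -> 7 -> 11 -> 15 -> 16 -> 12

The 7-move cap with required stops at 15, 16, 7 leaves no slack for detours.
Route from 9: right 1 to 10, up 1 to 6, right 1 to 7, down 2 to 15, right 1 to 16, up 1 to 12 — 7 moves in all.
Check: all required cells visited; 7 ≤ 7 moves.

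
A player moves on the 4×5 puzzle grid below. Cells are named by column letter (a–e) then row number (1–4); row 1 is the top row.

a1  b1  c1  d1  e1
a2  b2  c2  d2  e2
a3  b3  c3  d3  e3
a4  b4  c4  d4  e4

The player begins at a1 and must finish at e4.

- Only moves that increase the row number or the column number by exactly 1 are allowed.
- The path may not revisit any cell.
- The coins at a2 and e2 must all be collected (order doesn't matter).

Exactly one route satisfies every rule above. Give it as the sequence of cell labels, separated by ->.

Moves only go right or down, so the column and row indices never decrease.
Route from a1: down 1 to a2, right 4 to e2, down 2 to e4 — 7 moves in all.
Check: all required cells visited.

a1 -> a2 -> b2 -> c2 -> d2 -> e2 -> e3 -> e4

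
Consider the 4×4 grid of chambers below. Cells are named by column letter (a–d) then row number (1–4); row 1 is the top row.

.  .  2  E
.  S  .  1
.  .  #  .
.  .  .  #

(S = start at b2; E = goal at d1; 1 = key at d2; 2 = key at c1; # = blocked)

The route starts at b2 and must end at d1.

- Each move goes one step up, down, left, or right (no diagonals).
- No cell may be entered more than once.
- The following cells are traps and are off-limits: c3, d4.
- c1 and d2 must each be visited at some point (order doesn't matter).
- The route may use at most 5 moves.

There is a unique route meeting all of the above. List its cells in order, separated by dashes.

b2 - b1 - c1 - c2 - d2 - d1

The 5-move cap with required stops at c1, d2 leaves no slack for detours.
Route from b2: up to b1, right to c1, down to c2, right to d2, up to d1 — 5 moves in all.
Check: all required cells visited; 5 ≤ 5 moves.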